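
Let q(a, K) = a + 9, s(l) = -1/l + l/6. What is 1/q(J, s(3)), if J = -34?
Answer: -1/25 ≈ -0.040000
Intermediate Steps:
s(l) = -1/l + l/6 (s(l) = -1/l + l*(⅙) = -1/l + l/6)
q(a, K) = 9 + a
1/q(J, s(3)) = 1/(9 - 34) = 1/(-25) = -1/25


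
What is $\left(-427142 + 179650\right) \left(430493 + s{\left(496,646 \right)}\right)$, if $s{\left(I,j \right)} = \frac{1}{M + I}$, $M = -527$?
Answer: $- \frac{3302850532744}{31} \approx -1.0654 \cdot 10^{11}$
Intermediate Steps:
$s{\left(I,j \right)} = \frac{1}{-527 + I}$
$\left(-427142 + 179650\right) \left(430493 + s{\left(496,646 \right)}\right) = \left(-427142 + 179650\right) \left(430493 + \frac{1}{-527 + 496}\right) = - 247492 \left(430493 + \frac{1}{-31}\right) = - 247492 \left(430493 - \frac{1}{31}\right) = \left(-247492\right) \frac{13345282}{31} = - \frac{3302850532744}{31}$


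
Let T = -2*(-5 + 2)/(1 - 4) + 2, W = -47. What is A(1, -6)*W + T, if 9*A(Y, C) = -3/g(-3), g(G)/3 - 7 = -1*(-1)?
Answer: 47/72 ≈ 0.65278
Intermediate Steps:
g(G) = 24 (g(G) = 21 + 3*(-1*(-1)) = 21 + 3*1 = 21 + 3 = 24)
A(Y, C) = -1/72 (A(Y, C) = (-3/24)/9 = (-3*1/24)/9 = (⅑)*(-⅛) = -1/72)
T = 0 (T = -(-6)/(-3) + 2 = -(-6)*(-1)/3 + 2 = -2*1 + 2 = -2 + 2 = 0)
A(1, -6)*W + T = -1/72*(-47) + 0 = 47/72 + 0 = 47/72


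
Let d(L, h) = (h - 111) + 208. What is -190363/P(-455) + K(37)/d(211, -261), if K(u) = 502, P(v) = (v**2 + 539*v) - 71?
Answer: 5998725/3139862 ≈ 1.9105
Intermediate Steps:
d(L, h) = 97 + h (d(L, h) = (-111 + h) + 208 = 97 + h)
P(v) = -71 + v**2 + 539*v
-190363/P(-455) + K(37)/d(211, -261) = -190363/(-71 + (-455)**2 + 539*(-455)) + 502/(97 - 261) = -190363/(-71 + 207025 - 245245) + 502/(-164) = -190363/(-38291) + 502*(-1/164) = -190363*(-1/38291) - 251/82 = 190363/38291 - 251/82 = 5998725/3139862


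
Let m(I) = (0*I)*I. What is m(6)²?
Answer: 0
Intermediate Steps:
m(I) = 0 (m(I) = 0*I = 0)
m(6)² = 0² = 0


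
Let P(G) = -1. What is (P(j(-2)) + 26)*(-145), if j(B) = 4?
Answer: -3625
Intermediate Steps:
(P(j(-2)) + 26)*(-145) = (-1 + 26)*(-145) = 25*(-145) = -3625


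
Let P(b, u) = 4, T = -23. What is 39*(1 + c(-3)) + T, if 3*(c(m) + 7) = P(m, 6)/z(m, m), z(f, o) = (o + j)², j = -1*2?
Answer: -6373/25 ≈ -254.92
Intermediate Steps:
j = -2
z(f, o) = (-2 + o)² (z(f, o) = (o - 2)² = (-2 + o)²)
c(m) = -7 + 4/(3*(-2 + m)²) (c(m) = -7 + (4/((-2 + m)²))/3 = -7 + (4/(-2 + m)²)/3 = -7 + 4/(3*(-2 + m)²))
39*(1 + c(-3)) + T = 39*(1 + (-7 + 4/(3*(-2 - 3)²))) - 23 = 39*(1 + (-7 + (4/3)/(-5)²)) - 23 = 39*(1 + (-7 + (4/3)*(1/25))) - 23 = 39*(1 + (-7 + 4/75)) - 23 = 39*(1 - 521/75) - 23 = 39*(-446/75) - 23 = -5798/25 - 23 = -6373/25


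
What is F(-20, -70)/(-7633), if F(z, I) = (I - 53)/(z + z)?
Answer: -123/305320 ≈ -0.00040286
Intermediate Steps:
F(z, I) = (-53 + I)/(2*z) (F(z, I) = (-53 + I)/((2*z)) = (-53 + I)*(1/(2*z)) = (-53 + I)/(2*z))
F(-20, -70)/(-7633) = ((½)*(-53 - 70)/(-20))/(-7633) = ((½)*(-1/20)*(-123))*(-1/7633) = (123/40)*(-1/7633) = -123/305320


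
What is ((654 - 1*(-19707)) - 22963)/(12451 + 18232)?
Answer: -2602/30683 ≈ -0.084803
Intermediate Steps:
((654 - 1*(-19707)) - 22963)/(12451 + 18232) = ((654 + 19707) - 22963)/30683 = (20361 - 22963)*(1/30683) = -2602*1/30683 = -2602/30683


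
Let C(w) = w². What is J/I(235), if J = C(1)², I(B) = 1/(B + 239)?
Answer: 474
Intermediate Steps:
I(B) = 1/(239 + B)
J = 1 (J = (1²)² = 1² = 1)
J/I(235) = 1/1/(239 + 235) = 1/1/474 = 1/(1/474) = 1*474 = 474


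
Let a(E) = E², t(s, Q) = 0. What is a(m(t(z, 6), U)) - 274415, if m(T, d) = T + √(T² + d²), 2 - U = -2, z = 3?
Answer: -274399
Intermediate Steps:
U = 4 (U = 2 - 1*(-2) = 2 + 2 = 4)
a(m(t(z, 6), U)) - 274415 = (0 + √(0² + 4²))² - 274415 = (0 + √(0 + 16))² - 274415 = (0 + √16)² - 274415 = (0 + 4)² - 274415 = 4² - 274415 = 16 - 274415 = -274399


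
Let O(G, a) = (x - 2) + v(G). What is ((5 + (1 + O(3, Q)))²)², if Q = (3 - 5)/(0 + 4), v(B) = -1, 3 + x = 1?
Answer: 1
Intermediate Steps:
x = -2 (x = -3 + 1 = -2)
Q = -½ (Q = -2/4 = -2*¼ = -½ ≈ -0.50000)
O(G, a) = -5 (O(G, a) = (-2 - 2) - 1 = -4 - 1 = -5)
((5 + (1 + O(3, Q)))²)² = ((5 + (1 - 5))²)² = ((5 - 4)²)² = (1²)² = 1² = 1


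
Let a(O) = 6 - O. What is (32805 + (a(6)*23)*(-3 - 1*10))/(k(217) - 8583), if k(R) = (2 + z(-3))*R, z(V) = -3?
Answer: -6561/1760 ≈ -3.7278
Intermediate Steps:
k(R) = -R (k(R) = (2 - 3)*R = -R)
(32805 + (a(6)*23)*(-3 - 1*10))/(k(217) - 8583) = (32805 + ((6 - 1*6)*23)*(-3 - 1*10))/(-1*217 - 8583) = (32805 + ((6 - 6)*23)*(-3 - 10))/(-217 - 8583) = (32805 + (0*23)*(-13))/(-8800) = (32805 + 0*(-13))*(-1/8800) = (32805 + 0)*(-1/8800) = 32805*(-1/8800) = -6561/1760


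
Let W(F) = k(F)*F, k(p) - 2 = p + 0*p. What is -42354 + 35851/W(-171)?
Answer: -1223952395/28899 ≈ -42353.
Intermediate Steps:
k(p) = 2 + p (k(p) = 2 + (p + 0*p) = 2 + (p + 0) = 2 + p)
W(F) = F*(2 + F) (W(F) = (2 + F)*F = F*(2 + F))
-42354 + 35851/W(-171) = -42354 + 35851/((-171*(2 - 171))) = -42354 + 35851/((-171*(-169))) = -42354 + 35851/28899 = -1223952395/28899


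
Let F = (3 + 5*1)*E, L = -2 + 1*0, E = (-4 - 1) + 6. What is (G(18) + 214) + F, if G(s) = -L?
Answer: 224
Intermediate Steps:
E = 1 (E = -5 + 6 = 1)
L = -2 (L = -2 + 0 = -2)
F = 8 (F = (3 + 5*1)*1 = (3 + 5)*1 = 8*1 = 8)
G(s) = 2 (G(s) = -1*(-2) = 2)
(G(18) + 214) + F = (2 + 214) + 8 = 216 + 8 = 224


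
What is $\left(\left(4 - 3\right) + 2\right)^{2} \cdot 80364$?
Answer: $723276$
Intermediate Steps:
$\left(\left(4 - 3\right) + 2\right)^{2} \cdot 80364 = \left(1 + 2\right)^{2} \cdot 80364 = 3^{2} \cdot 80364 = 9 \cdot 80364 = 723276$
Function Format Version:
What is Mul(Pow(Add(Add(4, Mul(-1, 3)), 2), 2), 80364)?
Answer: 723276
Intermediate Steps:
Mul(Pow(Add(Add(4, Mul(-1, 3)), 2), 2), 80364) = Mul(Pow(Add(Add(4, -3), 2), 2), 80364) = Mul(Pow(Add(1, 2), 2), 80364) = Mul(Pow(3, 2), 80364) = Mul(9, 80364) = 723276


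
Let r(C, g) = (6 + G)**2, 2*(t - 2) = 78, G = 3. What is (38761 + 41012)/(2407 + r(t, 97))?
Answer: 79773/2488 ≈ 32.063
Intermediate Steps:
t = 41 (t = 2 + (1/2)*78 = 2 + 39 = 41)
r(C, g) = 81 (r(C, g) = (6 + 3)**2 = 9**2 = 81)
(38761 + 41012)/(2407 + r(t, 97)) = (38761 + 41012)/(2407 + 81) = 79773/2488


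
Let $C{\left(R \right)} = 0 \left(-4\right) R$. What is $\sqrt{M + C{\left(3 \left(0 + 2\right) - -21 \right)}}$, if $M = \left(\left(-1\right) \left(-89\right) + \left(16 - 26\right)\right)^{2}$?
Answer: $79$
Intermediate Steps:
$M = 6241$ ($M = \left(89 - 10\right)^{2} = 79^{2} = 6241$)
$C{\left(R \right)} = 0$ ($C{\left(R \right)} = 0 R = 0$)
$\sqrt{M + C{\left(3 \left(0 + 2\right) - -21 \right)}} = \sqrt{6241 + 0} = \sqrt{6241} = 79$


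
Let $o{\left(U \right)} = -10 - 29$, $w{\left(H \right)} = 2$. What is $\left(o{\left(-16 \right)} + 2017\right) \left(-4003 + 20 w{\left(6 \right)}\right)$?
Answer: $-7838814$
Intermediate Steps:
$o{\left(U \right)} = -39$
$\left(o{\left(-16 \right)} + 2017\right) \left(-4003 + 20 w{\left(6 \right)}\right) = \left(-39 + 2017\right) \left(-4003 + 20 \cdot 2\right) = 1978 \left(-4003 + 40\right) = 1978 \left(-3963\right) = -7838814$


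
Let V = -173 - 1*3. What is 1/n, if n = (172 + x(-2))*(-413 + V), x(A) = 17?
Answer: -1/111321 ≈ -8.9830e-6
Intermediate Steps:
V = -176 (V = -173 - 3 = -176)
n = -111321 (n = (172 + 17)*(-413 - 176) = 189*(-589) = -111321)
1/n = 1/(-111321) = -1/111321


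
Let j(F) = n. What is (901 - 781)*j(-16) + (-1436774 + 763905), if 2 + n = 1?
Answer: -672989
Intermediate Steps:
n = -1 (n = -2 + 1 = -1)
j(F) = -1
(901 - 781)*j(-16) + (-1436774 + 763905) = (901 - 781)*(-1) + (-1436774 + 763905) = 120*(-1) - 672869 = -120 - 672869 = -672989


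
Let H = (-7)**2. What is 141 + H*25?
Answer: 1366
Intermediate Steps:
H = 49
141 + H*25 = 141 + 49*25 = 141 + 1225 = 1366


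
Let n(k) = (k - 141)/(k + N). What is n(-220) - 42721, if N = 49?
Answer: -384470/9 ≈ -42719.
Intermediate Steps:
n(k) = (-141 + k)/(49 + k) (n(k) = (k - 141)/(k + 49) = (-141 + k)/(49 + k))
n(-220) - 42721 = (-141 - 220)/(49 - 220) - 42721 = -361/(-171) - 42721 = -1/171*(-361) - 42721 = 19/9 - 42721 = -384470/9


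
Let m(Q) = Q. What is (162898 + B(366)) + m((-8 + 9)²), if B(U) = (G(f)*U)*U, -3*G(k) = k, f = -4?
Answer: 341507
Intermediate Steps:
G(k) = -k/3
B(U) = 4*U²/3 (B(U) = ((-⅓*(-4))*U)*U = (4*U/3)*U = 4*U²/3)
(162898 + B(366)) + m((-8 + 9)²) = (162898 + (4/3)*366²) + (-8 + 9)² = (162898 + (4/3)*133956) + 1² = (162898 + 178608) + 1 = 341506 + 1 = 341507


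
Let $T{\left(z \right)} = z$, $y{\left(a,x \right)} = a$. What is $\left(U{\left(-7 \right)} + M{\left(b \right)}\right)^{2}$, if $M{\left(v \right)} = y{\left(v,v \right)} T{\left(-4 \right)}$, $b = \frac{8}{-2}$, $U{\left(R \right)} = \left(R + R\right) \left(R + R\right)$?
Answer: $44944$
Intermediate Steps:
$U{\left(R \right)} = 4 R^{2}$ ($U{\left(R \right)} = 2 R 2 R = 4 R^{2}$)
$b = -4$ ($b = 8 \left(- \frac{1}{2}\right) = -4$)
$M{\left(v \right)} = - 4 v$ ($M{\left(v \right)} = v \left(-4\right) = - 4 v$)
$\left(U{\left(-7 \right)} + M{\left(b \right)}\right)^{2} = \left(4 \left(-7\right)^{2} - -16\right)^{2} = \left(4 \cdot 49 + 16\right)^{2} = \left(196 + 16\right)^{2} = 212^{2} = 44944$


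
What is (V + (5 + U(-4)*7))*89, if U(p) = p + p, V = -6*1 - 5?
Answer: -5518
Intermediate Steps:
V = -11 (V = -6 - 5 = -11)
U(p) = 2*p
(V + (5 + U(-4)*7))*89 = (-11 + (5 + (2*(-4))*7))*89 = (-11 + (5 - 8*7))*89 = (-11 + (5 - 56))*89 = (-11 - 51)*89 = -62*89 = -5518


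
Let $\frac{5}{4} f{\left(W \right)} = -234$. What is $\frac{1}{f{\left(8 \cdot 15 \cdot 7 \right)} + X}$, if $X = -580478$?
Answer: $- \frac{5}{2903326} \approx -1.7222 \cdot 10^{-6}$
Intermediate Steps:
$f{\left(W \right)} = - \frac{936}{5}$ ($f{\left(W \right)} = \frac{4}{5} \left(-234\right) = - \frac{936}{5}$)
$\frac{1}{f{\left(8 \cdot 15 \cdot 7 \right)} + X} = \frac{1}{- \frac{936}{5} - 580478} = \frac{1}{- \frac{2903326}{5}} = - \frac{5}{2903326}$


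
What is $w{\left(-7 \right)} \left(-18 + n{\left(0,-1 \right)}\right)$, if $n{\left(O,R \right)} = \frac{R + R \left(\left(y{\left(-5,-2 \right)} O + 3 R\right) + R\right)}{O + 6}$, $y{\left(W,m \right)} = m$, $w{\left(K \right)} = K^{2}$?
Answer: $- \frac{1715}{2} \approx -857.5$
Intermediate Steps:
$n{\left(O,R \right)} = \frac{R + R \left(- 2 O + 4 R\right)}{6 + O}$ ($n{\left(O,R \right)} = \frac{R + R \left(\left(- 2 O + 3 R\right) + R\right)}{O + 6} = \frac{R + R \left(- 2 O + 4 R\right)}{6 + O}$)
$w{\left(-7 \right)} \left(-18 + n{\left(0,-1 \right)}\right) = \left(-7\right)^{2} \left(-18 - \frac{1 - 0 + 4 \left(-1\right)}{6 + 0}\right) = 49 \left(-18 - \frac{1 + 0 - 4}{6}\right) = 49 \left(-18 - \frac{1}{6} \left(-3\right)\right) = 49 \left(-18 + \frac{1}{2}\right) = 49 \left(- \frac{35}{2}\right) = - \frac{1715}{2}$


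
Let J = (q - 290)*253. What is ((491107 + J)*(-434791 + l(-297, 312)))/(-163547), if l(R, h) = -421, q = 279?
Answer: 212524464688/163547 ≈ 1.2995e+6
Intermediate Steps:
J = -2783 (J = (279 - 290)*253 = -11*253 = -2783)
((491107 + J)*(-434791 + l(-297, 312)))/(-163547) = ((491107 - 2783)*(-434791 - 421))/(-163547) = (488324*(-435212))*(-1/163547) = -212524464688*(-1/163547) = 212524464688/163547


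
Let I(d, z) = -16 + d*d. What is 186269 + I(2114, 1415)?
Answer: 4655249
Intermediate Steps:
I(d, z) = -16 + d²
186269 + I(2114, 1415) = 186269 + (-16 + 2114²) = 186269 + (-16 + 4468996) = 186269 + 4468980 = 4655249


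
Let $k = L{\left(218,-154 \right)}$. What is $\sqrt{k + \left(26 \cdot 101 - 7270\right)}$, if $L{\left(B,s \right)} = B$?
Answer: $i \sqrt{4426} \approx 66.528 i$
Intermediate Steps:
$k = 218$
$\sqrt{k + \left(26 \cdot 101 - 7270\right)} = \sqrt{218 + \left(26 \cdot 101 - 7270\right)} = \sqrt{218 + \left(2626 - 7270\right)} = \sqrt{218 - 4644} = \sqrt{-4426} = i \sqrt{4426}$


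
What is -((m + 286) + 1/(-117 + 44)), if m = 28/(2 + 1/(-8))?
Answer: -329507/1095 ≈ -300.92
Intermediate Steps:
m = 224/15 (m = 28/(2 - ⅛) = 28/(15/8) = (8/15)*28 = 224/15 ≈ 14.933)
-((m + 286) + 1/(-117 + 44)) = -((224/15 + 286) + 1/(-117 + 44)) = -(4514/15 + 1/(-73)) = -(4514/15 - 1/73) = -1*329507/1095 = -329507/1095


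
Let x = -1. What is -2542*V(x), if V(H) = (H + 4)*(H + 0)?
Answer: 7626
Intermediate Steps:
V(H) = H*(4 + H) (V(H) = (4 + H)*H = H*(4 + H))
-2542*V(x) = -(-2542)*(4 - 1) = -(-2542)*3 = -2542*(-3) = 7626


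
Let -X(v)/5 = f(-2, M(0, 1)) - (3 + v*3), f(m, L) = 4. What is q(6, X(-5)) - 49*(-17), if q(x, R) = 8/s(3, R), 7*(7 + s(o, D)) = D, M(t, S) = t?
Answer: 107401/129 ≈ 832.57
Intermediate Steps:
s(o, D) = -7 + D/7
X(v) = -5 + 15*v (X(v) = -5*(4 - (3 + v*3)) = -5*(4 - (3 + 3*v)) = -5*(4 + (-3 - 3*v)) = -5*(1 - 3*v) = -5 + 15*v)
q(x, R) = 8/(-7 + R/7)
q(6, X(-5)) - 49*(-17) = 56/(-49 + (-5 + 15*(-5))) - 49*(-17) = 56/(-49 + (-5 - 75)) + 833 = 56/(-49 - 80) + 833 = 56/(-129) + 833 = 56*(-1/129) + 833 = -56/129 + 833 = 107401/129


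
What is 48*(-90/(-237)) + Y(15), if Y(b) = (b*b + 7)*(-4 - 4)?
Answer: -145184/79 ≈ -1837.8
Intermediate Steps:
Y(b) = -56 - 8*b**2 (Y(b) = (b**2 + 7)*(-8) = (7 + b**2)*(-8) = -56 - 8*b**2)
48*(-90/(-237)) + Y(15) = 48*(-90/(-237)) + (-56 - 8*15**2) = 48*(-90*(-1/237)) + (-56 - 8*225) = 48*(30/79) + (-56 - 1800) = 1440/79 - 1856 = -145184/79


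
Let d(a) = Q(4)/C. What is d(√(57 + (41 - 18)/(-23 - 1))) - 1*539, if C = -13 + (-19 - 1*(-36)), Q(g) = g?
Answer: -538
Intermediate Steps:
C = 4 (C = -13 + (-19 + 36) = -13 + 17 = 4)
d(a) = 1 (d(a) = 4/4 = 4*(¼) = 1)
d(√(57 + (41 - 18)/(-23 - 1))) - 1*539 = 1 - 1*539 = 1 - 539 = -538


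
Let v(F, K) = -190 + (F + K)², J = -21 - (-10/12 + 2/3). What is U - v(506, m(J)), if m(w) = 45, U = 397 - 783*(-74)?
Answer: -245072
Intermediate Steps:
U = 58339 (U = 397 + 57942 = 58339)
J = -125/6 (J = -21 - (-10*1/12 + 2*(⅓)) = -21 - (-⅚ + ⅔) = -21 - 1*(-⅙) = -21 + ⅙ = -125/6 ≈ -20.833)
U - v(506, m(J)) = 58339 - (-190 + (506 + 45)²) = 58339 - (-190 + 551²) = 58339 - (-190 + 303601) = 58339 - 1*303411 = 58339 - 303411 = -245072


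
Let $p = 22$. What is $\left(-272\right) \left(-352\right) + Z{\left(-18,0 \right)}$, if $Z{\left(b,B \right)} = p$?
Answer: $95766$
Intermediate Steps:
$Z{\left(b,B \right)} = 22$
$\left(-272\right) \left(-352\right) + Z{\left(-18,0 \right)} = \left(-272\right) \left(-352\right) + 22 = 95744 + 22 = 95766$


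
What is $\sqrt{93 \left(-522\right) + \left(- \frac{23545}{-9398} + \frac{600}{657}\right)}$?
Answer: $\frac{i \sqrt{205627870967258514}}{2058162} \approx 220.32 i$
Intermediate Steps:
$\sqrt{93 \left(-522\right) + \left(- \frac{23545}{-9398} + \frac{600}{657}\right)} = \sqrt{-48546 + \left(\left(-23545\right) \left(- \frac{1}{9398}\right) + 600 \cdot \frac{1}{657}\right)} = \sqrt{-48546 + \left(\frac{23545}{9398} + \frac{200}{219}\right)} = \sqrt{-48546 + \frac{7035955}{2058162}} = \sqrt{- \frac{99908496497}{2058162}} = \frac{i \sqrt{205627870967258514}}{2058162}$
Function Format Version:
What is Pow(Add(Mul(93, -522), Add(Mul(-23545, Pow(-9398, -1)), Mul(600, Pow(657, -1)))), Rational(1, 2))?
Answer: Mul(Rational(1, 2058162), I, Pow(205627870967258514, Rational(1, 2))) ≈ Mul(220.32, I)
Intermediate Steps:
Pow(Add(Mul(93, -522), Add(Mul(-23545, Pow(-9398, -1)), Mul(600, Pow(657, -1)))), Rational(1, 2)) = Pow(Add(-48546, Add(Mul(-23545, Rational(-1, 9398)), Mul(600, Rational(1, 657)))), Rational(1, 2)) = Pow(Add(-48546, Add(Rational(23545, 9398), Rational(200, 219))), Rational(1, 2)) = Pow(Add(-48546, Rational(7035955, 2058162)), Rational(1, 2)) = Pow(Rational(-99908496497, 2058162), Rational(1, 2)) = Mul(Rational(1, 2058162), I, Pow(205627870967258514, Rational(1, 2)))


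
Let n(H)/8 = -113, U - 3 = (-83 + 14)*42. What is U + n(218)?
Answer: -3799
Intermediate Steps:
U = -2895 (U = 3 + (-83 + 14)*42 = 3 - 69*42 = 3 - 2898 = -2895)
n(H) = -904 (n(H) = 8*(-113) = -904)
U + n(218) = -2895 - 904 = -3799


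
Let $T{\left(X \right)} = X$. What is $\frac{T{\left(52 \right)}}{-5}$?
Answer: $- \frac{52}{5} \approx -10.4$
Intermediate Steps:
$\frac{T{\left(52 \right)}}{-5} = \frac{52}{-5} = 52 \left(- \frac{1}{5}\right) = - \frac{52}{5}$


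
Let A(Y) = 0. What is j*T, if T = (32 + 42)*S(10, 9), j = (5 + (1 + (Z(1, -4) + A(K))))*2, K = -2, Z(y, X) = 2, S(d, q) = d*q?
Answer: 106560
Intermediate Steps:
j = 16 (j = (5 + (1 + (2 + 0)))*2 = (5 + (1 + 2))*2 = (5 + 3)*2 = 8*2 = 16)
T = 6660 (T = (32 + 42)*(10*9) = 74*90 = 6660)
j*T = 16*6660 = 106560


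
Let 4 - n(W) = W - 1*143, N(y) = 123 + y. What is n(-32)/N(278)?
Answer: 179/401 ≈ 0.44638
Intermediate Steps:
n(W) = 147 - W (n(W) = 4 - (W - 1*143) = 4 - (W - 143) = 4 - (-143 + W) = 4 + (143 - W) = 147 - W)
n(-32)/N(278) = (147 - 1*(-32))/(123 + 278) = (147 + 32)/401 = 179*(1/401) = 179/401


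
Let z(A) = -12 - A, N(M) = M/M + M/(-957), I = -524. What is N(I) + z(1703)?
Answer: -1639774/957 ≈ -1713.5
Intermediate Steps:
N(M) = 1 - M/957 (N(M) = 1 + M*(-1/957) = 1 - M/957)
N(I) + z(1703) = (1 - 1/957*(-524)) + (-12 - 1*1703) = (1 + 524/957) + (-12 - 1703) = 1481/957 - 1715 = -1639774/957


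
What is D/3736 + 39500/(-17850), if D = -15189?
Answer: -8373913/1333752 ≈ -6.2785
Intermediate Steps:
D/3736 + 39500/(-17850) = -15189/3736 + 39500/(-17850) = -15189*1/3736 + 39500*(-1/17850) = -15189/3736 - 790/357 = -8373913/1333752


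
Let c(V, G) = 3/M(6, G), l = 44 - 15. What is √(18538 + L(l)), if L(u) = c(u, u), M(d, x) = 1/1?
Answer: √18541 ≈ 136.17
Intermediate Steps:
M(d, x) = 1
l = 29
c(V, G) = 3 (c(V, G) = 3/1 = 3*1 = 3)
L(u) = 3
√(18538 + L(l)) = √(18538 + 3) = √18541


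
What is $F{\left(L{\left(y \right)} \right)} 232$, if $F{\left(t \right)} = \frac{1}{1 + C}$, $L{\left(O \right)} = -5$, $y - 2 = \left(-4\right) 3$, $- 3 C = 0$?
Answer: $232$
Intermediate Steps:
$C = 0$ ($C = \left(- \frac{1}{3}\right) 0 = 0$)
$y = -10$ ($y = 2 - 12 = -10$)
$F{\left(t \right)} = 1$ ($F{\left(t \right)} = \frac{1}{1 + 0} = 1^{-1} = 1$)
$F{\left(L{\left(y \right)} \right)} 232 = 1 \cdot 232 = 232$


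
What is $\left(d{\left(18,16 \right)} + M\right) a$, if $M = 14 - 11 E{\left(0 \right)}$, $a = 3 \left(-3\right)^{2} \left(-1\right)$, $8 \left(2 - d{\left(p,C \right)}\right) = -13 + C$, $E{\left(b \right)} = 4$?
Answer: $\frac{6129}{8} \approx 766.13$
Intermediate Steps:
$d{\left(p,C \right)} = \frac{29}{8} - \frac{C}{8}$ ($d{\left(p,C \right)} = 2 - \frac{-13 + C}{8} = 2 - \left(- \frac{13}{8} + \frac{C}{8}\right) = \frac{29}{8} - \frac{C}{8}$)
$a = -27$ ($a = 3 \cdot 9 \left(-1\right) = 27 \left(-1\right) = -27$)
$M = -30$ ($M = 14 - 44 = -30$)
$\left(d{\left(18,16 \right)} + M\right) a = \left(\left(\frac{29}{8} - 2\right) - 30\right) \left(-27\right) = \left(\frac{13}{8} - 30\right) \left(-27\right) = \left(- \frac{227}{8}\right) \left(-27\right) = \frac{6129}{8}$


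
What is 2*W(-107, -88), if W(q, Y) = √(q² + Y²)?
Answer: 2*√19193 ≈ 277.08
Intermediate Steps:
W(q, Y) = √(Y² + q²)
2*W(-107, -88) = 2*√((-88)² + (-107)²) = 2*√(7744 + 11449) = 2*√19193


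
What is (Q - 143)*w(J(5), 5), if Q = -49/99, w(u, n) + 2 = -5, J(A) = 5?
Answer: 99442/99 ≈ 1004.5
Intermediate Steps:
w(u, n) = -7 (w(u, n) = -2 - 5 = -7)
Q = -49/99 (Q = -49*1/99 = -49/99 ≈ -0.49495)
(Q - 143)*w(J(5), 5) = (-49/99 - 143)*(-7) = -14206/99*(-7) = 99442/99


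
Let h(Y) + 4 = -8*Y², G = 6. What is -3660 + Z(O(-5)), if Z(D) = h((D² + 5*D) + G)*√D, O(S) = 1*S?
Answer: -3660 - 292*I*√5 ≈ -3660.0 - 652.93*I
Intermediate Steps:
O(S) = S
h(Y) = -4 - 8*Y²
Z(D) = √D*(-4 - 8*(6 + D² + 5*D)²) (Z(D) = (-4 - 8*((D² + 5*D) + 6)²)*√D = (-4 - 8*(6 + D² + 5*D)²)*√D = √D*(-4 - 8*(6 + D² + 5*D)²))
-3660 + Z(O(-5)) = -3660 + √(-5)*(-4 - 8*(6 + (-5)² + 5*(-5))²) = -3660 + (I*√5)*(-4 - 8*(6 + 25 - 25)²) = -3660 + (I*√5)*(-4 - 8*6²) = -3660 + (I*√5)*(-4 - 8*36) = -3660 + (I*√5)*(-4 - 288) = -3660 + (I*√5)*(-292) = -3660 - 292*I*√5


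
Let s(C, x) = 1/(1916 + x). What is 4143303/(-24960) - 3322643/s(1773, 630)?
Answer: -70382617710061/8320 ≈ -8.4595e+9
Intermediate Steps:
4143303/(-24960) - 3322643/s(1773, 630) = 4143303/(-24960) - 3322643/(1/(1916 + 630)) = 4143303*(-1/24960) - 3322643/(1/2546) = -1381101/8320 - 3322643/1/2546 = -1381101/8320 - 3322643*2546 = -1381101/8320 - 8459449078 = -70382617710061/8320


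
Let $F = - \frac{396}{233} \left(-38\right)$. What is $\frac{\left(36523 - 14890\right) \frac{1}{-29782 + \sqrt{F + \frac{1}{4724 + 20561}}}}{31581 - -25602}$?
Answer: $- \frac{3252509940290}{256048741736873043} - \frac{7211 \sqrt{2241614284492765}}{99602960535643613727} \approx -1.2706 \cdot 10^{-5}$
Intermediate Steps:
$F = \frac{15048}{233}$ ($F = \left(-396\right) \frac{1}{233} \left(-38\right) = \left(- \frac{396}{233}\right) \left(-38\right) = \frac{15048}{233} \approx 64.584$)
$\frac{\left(36523 - 14890\right) \frac{1}{-29782 + \sqrt{F + \frac{1}{4724 + 20561}}}}{31581 - -25602} = \frac{\left(36523 - 14890\right) \frac{1}{-29782 + \sqrt{\frac{15048}{233} + \frac{1}{4724 + 20561}}}}{31581 - -25602} = \frac{21633 \frac{1}{-29782 + \sqrt{\frac{15048}{233} + \frac{1}{25285}}}}{31581 + 25602} = \frac{21633 \frac{1}{-29782 + \sqrt{\frac{15048}{233} + \frac{1}{25285}}}}{57183} = \frac{21633}{-29782 + \sqrt{\frac{380488913}{5891405}}} \cdot \frac{1}{57183} = \frac{21633}{-29782 + \frac{\sqrt{2241614284492765}}{5891405}} \cdot \frac{1}{57183} = \frac{7211}{19061 \left(-29782 + \frac{\sqrt{2241614284492765}}{5891405}\right)}$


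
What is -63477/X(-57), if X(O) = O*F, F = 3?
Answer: 7053/19 ≈ 371.21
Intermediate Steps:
X(O) = 3*O (X(O) = O*3 = 3*O)
-63477/X(-57) = -63477/(3*(-57)) = -63477/(-171) = -63477*(-1/171) = 7053/19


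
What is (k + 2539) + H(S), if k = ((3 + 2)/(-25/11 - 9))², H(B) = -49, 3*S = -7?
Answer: 38289265/15376 ≈ 2490.2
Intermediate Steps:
S = -7/3 (S = (⅓)*(-7) = -7/3 ≈ -2.3333)
k = 3025/15376 (k = (5/(-25*1/11 - 9))² = (5/(-25/11 - 9))² = (5/(-124/11))² = (5*(-11/124))² = (-55/124)² = 3025/15376 ≈ 0.19674)
(k + 2539) + H(S) = (3025/15376 + 2539) - 49 = 39042689/15376 - 49 = 38289265/15376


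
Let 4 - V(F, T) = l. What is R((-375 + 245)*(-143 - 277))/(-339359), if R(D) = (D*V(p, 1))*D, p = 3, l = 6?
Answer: 5962320000/339359 ≈ 17569.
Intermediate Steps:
V(F, T) = -2 (V(F, T) = 4 - 1*6 = 4 - 6 = -2)
R(D) = -2*D**2 (R(D) = (D*(-2))*D = (-2*D)*D = -2*D**2)
R((-375 + 245)*(-143 - 277))/(-339359) = -2*(-375 + 245)**2*(-143 - 277)**2/(-339359) = -2*(-130*(-420))**2*(-1/339359) = -2*54600**2*(-1/339359) = -2*2981160000*(-1/339359) = -5962320000*(-1/339359) = 5962320000/339359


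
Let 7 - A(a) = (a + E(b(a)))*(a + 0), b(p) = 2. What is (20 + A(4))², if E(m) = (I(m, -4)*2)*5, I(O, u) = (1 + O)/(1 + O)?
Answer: 841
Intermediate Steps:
I(O, u) = 1
E(m) = 10 (E(m) = (1*2)*5 = 2*5 = 10)
A(a) = 7 - a*(10 + a) (A(a) = 7 - (a + 10)*(a + 0) = 7 - (10 + a)*a = 7 - a*(10 + a))
(20 + A(4))² = (20 + (7 - 1*4² - 10*4))² = (20 + (7 - 1*16 - 40))² = (20 + (7 - 16 - 40))² = (20 - 49)² = (-29)² = 841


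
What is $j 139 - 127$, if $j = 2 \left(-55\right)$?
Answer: $-15417$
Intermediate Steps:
$j = -110$
$j 139 - 127 = \left(-110\right) 139 - 127 = -15290 - 127 = -15417$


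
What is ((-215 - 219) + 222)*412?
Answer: -87344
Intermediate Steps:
((-215 - 219) + 222)*412 = (-434 + 222)*412 = -212*412 = -87344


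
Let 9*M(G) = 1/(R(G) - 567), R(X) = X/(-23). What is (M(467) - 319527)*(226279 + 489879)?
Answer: -13909770852566893/60786 ≈ -2.2883e+11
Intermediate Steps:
R(X) = -X/23 (R(X) = X*(-1/23) = -X/23)
M(G) = 1/(9*(-567 - G/23)) (M(G) = 1/(9*(-G/23 - 567)) = 1/(9*(-567 - G/23)))
(M(467) - 319527)*(226279 + 489879) = (-23/(117369 + 9*467) - 319527)*(226279 + 489879) = (-23/(117369 + 4203) - 319527)*716158 = (-23/121572 - 319527)*716158 = -38845536467/121572*716158 = -13909770852566893/60786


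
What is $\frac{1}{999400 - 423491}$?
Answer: $\frac{1}{575909} \approx 1.7364 \cdot 10^{-6}$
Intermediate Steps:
$\frac{1}{999400 - 423491} = \frac{1}{575909}$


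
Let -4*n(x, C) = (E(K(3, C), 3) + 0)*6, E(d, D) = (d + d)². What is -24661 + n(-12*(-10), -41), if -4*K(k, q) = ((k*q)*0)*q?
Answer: -24661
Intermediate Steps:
K(k, q) = 0 (K(k, q) = -(k*q)*0*q/4 = -0*q = -¼*0 = 0)
E(d, D) = 4*d² (E(d, D) = (2*d)² = 4*d²)
n(x, C) = 0 (n(x, C) = -(4*0² + 0)*6/4 = -(4*0 + 0)*6/4 = -(0 + 0)*6/4 = -0*6 = -¼*0 = 0)
-24661 + n(-12*(-10), -41) = -24661 + 0 = -24661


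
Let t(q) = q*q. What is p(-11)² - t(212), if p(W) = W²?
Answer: -30303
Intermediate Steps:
t(q) = q²
p(-11)² - t(212) = ((-11)²)² - 1*212² = 121² - 1*44944 = 14641 - 44944 = -30303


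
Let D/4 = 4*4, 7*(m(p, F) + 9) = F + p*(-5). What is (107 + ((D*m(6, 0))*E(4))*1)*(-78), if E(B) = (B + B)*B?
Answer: 14797770/7 ≈ 2.1140e+6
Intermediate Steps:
E(B) = 2*B² (E(B) = (2*B)*B = 2*B²)
m(p, F) = -9 - 5*p/7 + F/7 (m(p, F) = -9 + (F + p*(-5))/7 = -9 + (F - 5*p)/7 = -9 + (-5*p/7 + F/7) = -9 - 5*p/7 + F/7)
D = 64 (D = 4*(4*4) = 4*16 = 64)
(107 + ((D*m(6, 0))*E(4))*1)*(-78) = (107 + ((64*(-9 - 5/7*6 + (⅐)*0))*(2*4²))*1)*(-78) = (107 + ((64*(-9 - 30/7 + 0))*(2*16))*1)*(-78) = (107 + ((64*(-93/7))*32)*1)*(-78) = (107 - 5952/7*32*1)*(-78) = (107 - 190464/7*1)*(-78) = (107 - 190464/7)*(-78) = -189715/7*(-78) = 14797770/7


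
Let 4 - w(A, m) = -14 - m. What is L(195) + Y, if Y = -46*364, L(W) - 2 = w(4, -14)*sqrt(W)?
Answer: -16742 + 4*sqrt(195) ≈ -16686.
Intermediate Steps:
w(A, m) = 18 + m (w(A, m) = 4 - (-14 - m) = 4 + (14 + m) = 18 + m)
L(W) = 2 + 4*sqrt(W) (L(W) = 2 + (18 - 14)*sqrt(W) = 2 + 4*sqrt(W))
Y = -16744
L(195) + Y = (2 + 4*sqrt(195)) - 16744 = -16742 + 4*sqrt(195)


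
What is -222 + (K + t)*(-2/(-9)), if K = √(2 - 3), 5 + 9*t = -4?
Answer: -2000/9 + 2*I/9 ≈ -222.22 + 0.22222*I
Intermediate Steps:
t = -1 (t = -5/9 + (⅑)*(-4) = -5/9 - 4/9 = -1)
K = I (K = √(-1) = I ≈ 1.0*I)
-222 + (K + t)*(-2/(-9)) = -222 + (I - 1)*(-2/(-9)) = -222 + (-1 + I)*(-2*(-⅑)) = -222 + (-1 + I)*(2/9) = -222 + (-2/9 + 2*I/9) = -2000/9 + 2*I/9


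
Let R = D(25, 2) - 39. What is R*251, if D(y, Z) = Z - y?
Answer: -15562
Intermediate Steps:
R = -62 (R = (2 - 1*25) - 39 = (2 - 25) - 39 = -23 - 39 = -62)
R*251 = -62*251 = -15562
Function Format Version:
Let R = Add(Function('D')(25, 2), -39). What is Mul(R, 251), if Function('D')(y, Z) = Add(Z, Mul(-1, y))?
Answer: -15562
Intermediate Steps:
R = -62 (R = Add(Add(2, Mul(-1, 25)), -39) = Add(Add(2, -25), -39) = Add(-23, -39) = -62)
Mul(R, 251) = Mul(-62, 251) = -15562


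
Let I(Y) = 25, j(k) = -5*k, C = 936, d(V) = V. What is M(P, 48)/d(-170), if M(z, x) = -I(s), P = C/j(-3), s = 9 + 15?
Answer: 5/34 ≈ 0.14706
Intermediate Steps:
s = 24
P = 312/5 (P = 936/((-5*(-3))) = 936/15 = 936*(1/15) = 312/5 ≈ 62.400)
M(z, x) = -25 (M(z, x) = -1*25 = -25)
M(P, 48)/d(-170) = -25/(-170) = -25*(-1/170) = 5/34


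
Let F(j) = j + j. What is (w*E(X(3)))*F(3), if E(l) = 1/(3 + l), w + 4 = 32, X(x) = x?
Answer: 28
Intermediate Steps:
w = 28 (w = -4 + 32 = 28)
F(j) = 2*j
(w*E(X(3)))*F(3) = (28/(3 + 3))*(2*3) = (28/6)*6 = (28*(⅙))*6 = (14/3)*6 = 28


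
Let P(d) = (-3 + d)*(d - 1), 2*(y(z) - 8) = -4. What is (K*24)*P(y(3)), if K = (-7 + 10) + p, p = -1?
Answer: 720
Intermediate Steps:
y(z) = 6 (y(z) = 8 + (½)*(-4) = 8 - 2 = 6)
K = 2 (K = (-7 + 10) - 1 = 3 - 1 = 2)
P(d) = (-1 + d)*(-3 + d) (P(d) = (-3 + d)*(-1 + d) = (-1 + d)*(-3 + d))
(K*24)*P(y(3)) = (2*24)*(3 + 6² - 4*6) = 48*(3 + 36 - 24) = 48*15 = 720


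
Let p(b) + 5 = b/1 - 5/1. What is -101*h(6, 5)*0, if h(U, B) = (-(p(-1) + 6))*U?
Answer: 0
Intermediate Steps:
p(b) = -10 + b (p(b) = -5 + (b/1 - 5/1) = -5 + (b*1 - 5*1) = -5 + (b - 5) = -5 + (-5 + b) = -10 + b)
h(U, B) = 5*U (h(U, B) = (-((-10 - 1) + 6))*U = (-(-11 + 6))*U = (-1*(-5))*U = 5*U)
-101*h(6, 5)*0 = -101*5*6*0 = -3030*0 = -101*0 = 0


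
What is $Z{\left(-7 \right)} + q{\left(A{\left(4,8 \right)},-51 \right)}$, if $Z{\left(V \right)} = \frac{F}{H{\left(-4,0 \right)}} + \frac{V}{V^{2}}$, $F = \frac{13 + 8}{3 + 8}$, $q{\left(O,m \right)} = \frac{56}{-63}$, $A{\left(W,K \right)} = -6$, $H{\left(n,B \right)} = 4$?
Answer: $- \frac{1537}{2772} \approx -0.55447$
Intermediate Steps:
$q{\left(O,m \right)} = - \frac{8}{9}$ ($q{\left(O,m \right)} = 56 \left(- \frac{1}{63}\right) = - \frac{8}{9}$)
$F = \frac{21}{11} \approx 1.9091$
$Z{\left(V \right)} = \frac{21}{44} + \frac{1}{V}$ ($Z{\left(V \right)} = \frac{21}{11 \cdot 4} + \frac{V}{V^{2}} = \frac{21}{11} \cdot \frac{1}{4} + \frac{V}{V^{2}} = \frac{21}{44} + \frac{1}{V}$)
$Z{\left(-7 \right)} + q{\left(A{\left(4,8 \right)},-51 \right)} = \left(\frac{21}{44} + \frac{1}{-7}\right) - \frac{8}{9} = \left(\frac{21}{44} - \frac{1}{7}\right) - \frac{8}{9} = \frac{103}{308} - \frac{8}{9} = - \frac{1537}{2772}$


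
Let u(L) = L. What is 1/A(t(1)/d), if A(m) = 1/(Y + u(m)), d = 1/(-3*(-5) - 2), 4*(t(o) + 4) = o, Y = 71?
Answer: 89/4 ≈ 22.250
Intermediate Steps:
t(o) = -4 + o/4
d = 1/13 (d = 1/(15 - 2) = 1/13 ≈ 0.076923)
A(m) = 1/(71 + m)
1/A(t(1)/d) = 1/(1/(71 + (-4 + (1/4)*1)/(1/13))) = 1/(1/(71 + (-4 + 1/4)*13)) = 1/(1/(71 - 15/4*13)) = 1/(1/(71 - 195/4)) = 1/(1/(89/4)) = 1/(4/89) = 89/4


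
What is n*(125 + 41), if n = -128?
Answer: -21248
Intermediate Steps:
n*(125 + 41) = -128*(125 + 41) = -128*166 = -21248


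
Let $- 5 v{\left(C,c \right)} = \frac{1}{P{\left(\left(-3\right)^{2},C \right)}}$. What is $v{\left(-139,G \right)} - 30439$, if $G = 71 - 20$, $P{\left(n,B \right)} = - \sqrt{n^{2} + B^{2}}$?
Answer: $-30439 + \frac{\sqrt{19402}}{97010} \approx -30439.0$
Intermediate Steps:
$P{\left(n,B \right)} = - \sqrt{B^{2} + n^{2}}$
$G = 51$
$v{\left(C,c \right)} = \frac{1}{5 \sqrt{81 + C^{2}}}$ ($v{\left(C,c \right)} = - \frac{1}{5 \left(- \sqrt{C^{2} + \left(\left(-3\right)^{2}\right)^{2}}\right)} = - \frac{1}{5 \left(- \sqrt{C^{2} + 9^{2}}\right)} = - \frac{1}{5 \left(- \sqrt{C^{2} + 81}\right)} = - \frac{1}{5 \left(- \sqrt{81 + C^{2}}\right)} = - \frac{\left(-1\right) \frac{1}{\sqrt{81 + C^{2}}}}{5} = \frac{1}{5 \sqrt{81 + C^{2}}}$)
$v{\left(-139,G \right)} - 30439 = \frac{1}{5 \sqrt{81 + \left(-139\right)^{2}}} - 30439 = \frac{1}{5 \sqrt{81 + 19321}} - 30439 = \frac{1}{5 \sqrt{19402}} - 30439 = \frac{\frac{1}{19402} \sqrt{19402}}{5} - 30439 = \frac{\sqrt{19402}}{97010} - 30439 = -30439 + \frac{\sqrt{19402}}{97010}$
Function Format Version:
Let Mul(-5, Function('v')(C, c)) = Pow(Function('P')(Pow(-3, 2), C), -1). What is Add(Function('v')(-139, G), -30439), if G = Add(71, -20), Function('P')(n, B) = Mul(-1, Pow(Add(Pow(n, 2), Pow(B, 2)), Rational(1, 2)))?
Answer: Add(-30439, Mul(Rational(1, 97010), Pow(19402, Rational(1, 2)))) ≈ -30439.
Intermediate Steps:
Function('P')(n, B) = Mul(-1, Pow(Add(Pow(B, 2), Pow(n, 2)), Rational(1, 2)))
G = 51
Function('v')(C, c) = Mul(Rational(1, 5), Pow(Add(81, Pow(C, 2)), Rational(-1, 2))) (Function('v')(C, c) = Mul(Rational(-1, 5), Pow(Mul(-1, Pow(Add(Pow(C, 2), Pow(Pow(-3, 2), 2)), Rational(1, 2))), -1)) = Mul(Rational(-1, 5), Pow(Mul(-1, Pow(Add(Pow(C, 2), Pow(9, 2)), Rational(1, 2))), -1)) = Mul(Rational(-1, 5), Pow(Mul(-1, Pow(Add(Pow(C, 2), 81), Rational(1, 2))), -1)) = Mul(Rational(-1, 5), Pow(Mul(-1, Pow(Add(81, Pow(C, 2)), Rational(1, 2))), -1)) = Mul(Rational(-1, 5), Mul(-1, Pow(Add(81, Pow(C, 2)), Rational(-1, 2)))) = Mul(Rational(1, 5), Pow(Add(81, Pow(C, 2)), Rational(-1, 2))))
Add(Function('v')(-139, G), -30439) = Add(Mul(Rational(1, 5), Pow(Add(81, Pow(-139, 2)), Rational(-1, 2))), -30439) = Add(Mul(Rational(1, 5), Pow(Add(81, 19321), Rational(-1, 2))), -30439) = Add(Mul(Rational(1, 5), Pow(19402, Rational(-1, 2))), -30439) = Add(Mul(Rational(1, 5), Mul(Rational(1, 19402), Pow(19402, Rational(1, 2)))), -30439) = Add(Mul(Rational(1, 97010), Pow(19402, Rational(1, 2))), -30439) = Add(-30439, Mul(Rational(1, 97010), Pow(19402, Rational(1, 2))))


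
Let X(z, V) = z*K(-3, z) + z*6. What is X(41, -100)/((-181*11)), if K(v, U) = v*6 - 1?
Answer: 533/1991 ≈ 0.26770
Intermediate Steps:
K(v, U) = -1 + 6*v (K(v, U) = 6*v - 1 = -1 + 6*v)
X(z, V) = -13*z (X(z, V) = z*(-1 + 6*(-3)) + z*6 = z*(-1 - 18) + 6*z = z*(-19) + 6*z = -19*z + 6*z = -13*z)
X(41, -100)/((-181*11)) = (-13*41)/((-181*11)) = -533/(-1991) = -533*(-1/1991) = 533/1991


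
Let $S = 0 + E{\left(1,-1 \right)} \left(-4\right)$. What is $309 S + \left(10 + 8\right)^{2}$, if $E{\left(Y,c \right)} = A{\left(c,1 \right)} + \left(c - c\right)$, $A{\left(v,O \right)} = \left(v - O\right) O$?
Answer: $2796$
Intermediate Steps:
$A{\left(v,O \right)} = O \left(v - O\right)$
$E{\left(Y,c \right)} = -1 + c$ ($E{\left(Y,c \right)} = 1 \left(c - 1\right) + \left(c - c\right) = 1 \left(c - 1\right) + 0 = 1 \left(-1 + c\right) + 0 = \left(-1 + c\right) + 0 = -1 + c$)
$S = 8$ ($S = 0 + \left(-1 - 1\right) \left(-4\right) = 0 - -8 = 0 + 8 = 8$)
$309 S + \left(10 + 8\right)^{2} = 309 \cdot 8 + \left(10 + 8\right)^{2} = 2472 + 18^{2} = 2472 + 324 = 2796$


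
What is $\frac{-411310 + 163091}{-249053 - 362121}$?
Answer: $\frac{248219}{611174} \approx 0.40613$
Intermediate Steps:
$\frac{-411310 + 163091}{-249053 - 362121} = - \frac{248219}{-611174} = \left(-248219\right) \left(- \frac{1}{611174}\right) = \frac{248219}{611174}$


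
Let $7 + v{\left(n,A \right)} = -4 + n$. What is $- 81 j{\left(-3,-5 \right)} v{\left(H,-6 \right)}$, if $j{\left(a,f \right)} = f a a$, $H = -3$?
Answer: $-51030$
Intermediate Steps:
$j{\left(a,f \right)} = f a^{2}$ ($j{\left(a,f \right)} = a f a = f a^{2}$)
$v{\left(n,A \right)} = -11 + n$ ($v{\left(n,A \right)} = -7 + \left(-4 + n\right) = -11 + n$)
$- 81 j{\left(-3,-5 \right)} v{\left(H,-6 \right)} = - 81 \left(- 5 \left(-3\right)^{2}\right) \left(-11 - 3\right) = - 81 \left(\left(-5\right) 9\right) \left(-14\right) = \left(-81\right) \left(-45\right) \left(-14\right) = 3645 \left(-14\right) = -51030$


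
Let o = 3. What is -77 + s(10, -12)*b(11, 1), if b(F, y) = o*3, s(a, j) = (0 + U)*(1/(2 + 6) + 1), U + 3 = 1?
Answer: -389/4 ≈ -97.250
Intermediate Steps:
U = -2 (U = -3 + 1 = -2)
s(a, j) = -9/4 (s(a, j) = (0 - 2)*(1/(2 + 6) + 1) = -2*(1/8 + 1) = -2*9/8 = -9/4)
b(F, y) = 9 (b(F, y) = 3*3 = 9)
-77 + s(10, -12)*b(11, 1) = -77 - 9/4*9 = -77 - 81/4 = -389/4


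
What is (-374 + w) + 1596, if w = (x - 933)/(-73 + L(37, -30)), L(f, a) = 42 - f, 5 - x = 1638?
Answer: 42831/34 ≈ 1259.7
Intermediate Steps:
x = -1633 (x = 5 - 1*1638 = 5 - 1638 = -1633)
w = 1283/34 (w = (-1633 - 933)/(-73 + (42 - 1*37)) = -2566/(-73 + (42 - 37)) = -2566/(-73 + 5) = -2566/(-68) = -2566*(-1/68) = 1283/34 ≈ 37.735)
(-374 + w) + 1596 = (-374 + 1283/34) + 1596 = -11433/34 + 1596 = 42831/34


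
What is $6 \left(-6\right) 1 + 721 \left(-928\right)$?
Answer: $-669124$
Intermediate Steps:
$6 \left(-6\right) 1 + 721 \left(-928\right) = \left(-36\right) 1 - 669088 = -36 - 669088 = -669124$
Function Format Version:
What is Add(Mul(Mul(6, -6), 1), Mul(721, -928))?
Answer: -669124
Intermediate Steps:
Add(Mul(Mul(6, -6), 1), Mul(721, -928)) = Add(Mul(-36, 1), -669088) = Add(-36, -669088) = -669124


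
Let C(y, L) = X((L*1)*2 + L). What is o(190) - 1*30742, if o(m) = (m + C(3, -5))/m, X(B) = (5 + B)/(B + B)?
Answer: -17522369/570 ≈ -30741.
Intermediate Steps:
X(B) = (5 + B)/(2*B) (X(B) = (5 + B)/((2*B)) = (5 + B)*(1/(2*B)) = (5 + B)/(2*B))
C(y, L) = (5 + 3*L)/(6*L) (C(y, L) = (5 + ((L*1)*2 + L))/(2*((L*1)*2 + L)) = (5 + (L*2 + L))/(2*(L*2 + L)) = (5 + (2*L + L))/(2*(2*L + L)) = (5 + 3*L)/(2*((3*L))) = (1/(3*L))*(5 + 3*L)/2 = (5 + 3*L)/(6*L))
o(m) = (1/3 + m)/m (o(m) = (m + (1/6)*(5 + 3*(-5))/(-5))/m = (m + (1/6)*(-1/5)*(5 - 15))/m = (m + (1/6)*(-1/5)*(-10))/m = (m + 1/3)/m = (1/3 + m)/m)
o(190) - 1*30742 = (1/3 + 190)/190 - 1*30742 = (1/190)*(571/3) - 30742 = 571/570 - 30742 = -17522369/570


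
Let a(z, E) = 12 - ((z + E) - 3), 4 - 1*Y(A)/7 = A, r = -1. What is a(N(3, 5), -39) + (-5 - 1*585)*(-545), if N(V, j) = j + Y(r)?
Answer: 321564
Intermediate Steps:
Y(A) = 28 - 7*A
N(V, j) = 35 + j (N(V, j) = j + (28 - 7*(-1)) = j + (28 + 7) = j + 35 = 35 + j)
a(z, E) = 15 - E - z (a(z, E) = 12 - ((E + z) - 3) = 12 - (-3 + E + z) = 12 + (3 - E - z) = 15 - E - z)
a(N(3, 5), -39) + (-5 - 1*585)*(-545) = (15 - 1*(-39) - (35 + 5)) + (-5 - 1*585)*(-545) = (15 + 39 - 1*40) + (-5 - 585)*(-545) = (15 + 39 - 40) - 590*(-545) = 14 + 321550 = 321564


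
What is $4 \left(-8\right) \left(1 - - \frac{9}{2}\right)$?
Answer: $-176$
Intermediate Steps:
$4 \left(-8\right) \left(1 - - \frac{9}{2}\right) = - 32 \left(1 - \left(-9\right) \frac{1}{2}\right) = - 32 \left(1 - - \frac{9}{2}\right) = - 32 \left(1 + \frac{9}{2}\right) = \left(-32\right) \frac{11}{2} = -176$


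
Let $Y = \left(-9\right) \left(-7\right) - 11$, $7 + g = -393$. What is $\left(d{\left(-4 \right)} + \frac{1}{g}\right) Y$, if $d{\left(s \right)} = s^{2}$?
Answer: $\frac{83187}{100} \approx 831.87$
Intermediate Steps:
$g = -400$ ($g = -7 - 393 = -400$)
$Y = 52$ ($Y = 63 - 11 = 52$)
$\left(d{\left(-4 \right)} + \frac{1}{g}\right) Y = \left(\left(-4\right)^{2} + \frac{1}{-400}\right) 52 = \left(16 - \frac{1}{400}\right) 52 = \frac{6399}{400} \cdot 52 = \frac{83187}{100}$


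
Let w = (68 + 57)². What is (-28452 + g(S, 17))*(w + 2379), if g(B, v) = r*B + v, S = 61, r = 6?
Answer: -505354276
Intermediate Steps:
g(B, v) = v + 6*B (g(B, v) = 6*B + v = v + 6*B)
w = 15625 (w = 125² = 15625)
(-28452 + g(S, 17))*(w + 2379) = (-28452 + (17 + 6*61))*(15625 + 2379) = (-28452 + (17 + 366))*18004 = (-28452 + 383)*18004 = -28069*18004 = -505354276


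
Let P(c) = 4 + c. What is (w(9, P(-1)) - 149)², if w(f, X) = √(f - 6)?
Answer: (149 - √3)² ≈ 21688.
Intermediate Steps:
w(f, X) = √(-6 + f)
(w(9, P(-1)) - 149)² = (√(-6 + 9) - 149)² = (√3 - 149)² = (-149 + √3)²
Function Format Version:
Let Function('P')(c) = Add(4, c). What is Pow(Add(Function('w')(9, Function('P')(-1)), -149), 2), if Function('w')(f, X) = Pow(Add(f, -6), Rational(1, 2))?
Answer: Pow(Add(149, Mul(-1, Pow(3, Rational(1, 2)))), 2) ≈ 21688.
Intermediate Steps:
Function('w')(f, X) = Pow(Add(-6, f), Rational(1, 2))
Pow(Add(Function('w')(9, Function('P')(-1)), -149), 2) = Pow(Add(Pow(Add(-6, 9), Rational(1, 2)), -149), 2) = Pow(Add(Pow(3, Rational(1, 2)), -149), 2) = Pow(Add(-149, Pow(3, Rational(1, 2))), 2)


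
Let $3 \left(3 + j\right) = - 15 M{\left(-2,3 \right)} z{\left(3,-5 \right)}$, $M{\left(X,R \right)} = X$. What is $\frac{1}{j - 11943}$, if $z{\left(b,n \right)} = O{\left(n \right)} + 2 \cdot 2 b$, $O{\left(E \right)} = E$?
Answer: $- \frac{1}{11876} \approx -8.4203 \cdot 10^{-5}$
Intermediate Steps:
$z{\left(b,n \right)} = n + 4 b$ ($z{\left(b,n \right)} = n + 2 \cdot 2 b = n + 4 b$)
$j = 67$ ($j = -3 + \frac{\left(-15\right) \left(-2\right) \left(-5 + 4 \cdot 3\right)}{3} = -3 + \frac{30 \left(-5 + 12\right)}{3} = -3 + \frac{30 \cdot 7}{3} = -3 + \frac{1}{3} \cdot 210 = -3 + 70 = 67$)
$\frac{1}{j - 11943} = \frac{1}{67 - 11943} = \frac{1}{-11876} = - \frac{1}{11876}$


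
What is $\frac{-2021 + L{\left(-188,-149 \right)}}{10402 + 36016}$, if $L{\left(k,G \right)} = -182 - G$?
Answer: $- \frac{1027}{23209} \approx -0.04425$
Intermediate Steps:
$\frac{-2021 + L{\left(-188,-149 \right)}}{10402 + 36016} = \frac{-2021 - 33}{10402 + 36016} = \frac{-2021 + \left(-182 + 149\right)}{46418} = \left(-2021 - 33\right) \frac{1}{46418} = \left(-2054\right) \frac{1}{46418} = - \frac{1027}{23209}$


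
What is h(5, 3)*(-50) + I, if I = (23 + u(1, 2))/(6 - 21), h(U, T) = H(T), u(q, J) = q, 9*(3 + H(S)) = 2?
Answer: 6178/45 ≈ 137.29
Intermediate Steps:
H(S) = -25/9 (H(S) = -3 + (⅑)*2 = -3 + 2/9 = -25/9)
h(U, T) = -25/9
I = -8/5 (I = (23 + 1)/(6 - 21) = 24/(-15) = 24*(-1/15) = -8/5 ≈ -1.6000)
h(5, 3)*(-50) + I = -25/9*(-50) - 8/5 = 1250/9 - 8/5 = 6178/45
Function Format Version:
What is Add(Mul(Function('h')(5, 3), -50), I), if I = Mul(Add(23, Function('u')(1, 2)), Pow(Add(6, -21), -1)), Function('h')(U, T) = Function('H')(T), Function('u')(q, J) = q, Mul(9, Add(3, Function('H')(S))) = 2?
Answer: Rational(6178, 45) ≈ 137.29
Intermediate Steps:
Function('H')(S) = Rational(-25, 9) (Function('H')(S) = Add(-3, Mul(Rational(1, 9), 2)) = Add(-3, Rational(2, 9)) = Rational(-25, 9))
Function('h')(U, T) = Rational(-25, 9)
I = Rational(-8, 5) (I = Mul(Add(23, 1), Pow(Add(6, -21), -1)) = Mul(24, Pow(-15, -1)) = Mul(24, Rational(-1, 15)) = Rational(-8, 5) ≈ -1.6000)
Add(Mul(Function('h')(5, 3), -50), I) = Add(Mul(Rational(-25, 9), -50), Rational(-8, 5)) = Add(Rational(1250, 9), Rational(-8, 5)) = Rational(6178, 45)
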